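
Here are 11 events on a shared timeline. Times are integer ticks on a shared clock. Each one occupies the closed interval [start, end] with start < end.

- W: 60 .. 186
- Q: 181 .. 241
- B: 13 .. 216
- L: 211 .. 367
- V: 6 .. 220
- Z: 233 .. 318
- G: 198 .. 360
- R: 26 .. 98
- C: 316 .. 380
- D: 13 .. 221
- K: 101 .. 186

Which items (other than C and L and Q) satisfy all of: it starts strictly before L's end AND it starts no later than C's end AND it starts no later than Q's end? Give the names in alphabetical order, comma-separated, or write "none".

B, D, G, K, R, V, W, Z

Conditions: its start is strictly before L's end (X.start < 367) AND its start is no later than C's end (X.start <= 380) AND its start is no later than Q's end (X.start <= 241).
B: start 13 < 367? ✓; start 13 <= 380? ✓; start 13 <= 241? ✓ → yes.
D: start 13 < 367? ✓; start 13 <= 380? ✓; start 13 <= 241? ✓ → yes.
G: start 198 < 367? ✓; start 198 <= 380? ✓; start 198 <= 241? ✓ → yes.
K: start 101 < 367? ✓; start 101 <= 380? ✓; start 101 <= 241? ✓ → yes.
R: start 26 < 367? ✓; start 26 <= 380? ✓; start 26 <= 241? ✓ → yes.
V: start 6 < 367? ✓; start 6 <= 380? ✓; start 6 <= 241? ✓ → yes.
W: start 60 < 367? ✓; start 60 <= 380? ✓; start 60 <= 241? ✓ → yes.
Z: start 233 < 367? ✓; start 233 <= 380? ✓; start 233 <= 241? ✓ → yes.
Result: B, D, G, K, R, V, W, Z.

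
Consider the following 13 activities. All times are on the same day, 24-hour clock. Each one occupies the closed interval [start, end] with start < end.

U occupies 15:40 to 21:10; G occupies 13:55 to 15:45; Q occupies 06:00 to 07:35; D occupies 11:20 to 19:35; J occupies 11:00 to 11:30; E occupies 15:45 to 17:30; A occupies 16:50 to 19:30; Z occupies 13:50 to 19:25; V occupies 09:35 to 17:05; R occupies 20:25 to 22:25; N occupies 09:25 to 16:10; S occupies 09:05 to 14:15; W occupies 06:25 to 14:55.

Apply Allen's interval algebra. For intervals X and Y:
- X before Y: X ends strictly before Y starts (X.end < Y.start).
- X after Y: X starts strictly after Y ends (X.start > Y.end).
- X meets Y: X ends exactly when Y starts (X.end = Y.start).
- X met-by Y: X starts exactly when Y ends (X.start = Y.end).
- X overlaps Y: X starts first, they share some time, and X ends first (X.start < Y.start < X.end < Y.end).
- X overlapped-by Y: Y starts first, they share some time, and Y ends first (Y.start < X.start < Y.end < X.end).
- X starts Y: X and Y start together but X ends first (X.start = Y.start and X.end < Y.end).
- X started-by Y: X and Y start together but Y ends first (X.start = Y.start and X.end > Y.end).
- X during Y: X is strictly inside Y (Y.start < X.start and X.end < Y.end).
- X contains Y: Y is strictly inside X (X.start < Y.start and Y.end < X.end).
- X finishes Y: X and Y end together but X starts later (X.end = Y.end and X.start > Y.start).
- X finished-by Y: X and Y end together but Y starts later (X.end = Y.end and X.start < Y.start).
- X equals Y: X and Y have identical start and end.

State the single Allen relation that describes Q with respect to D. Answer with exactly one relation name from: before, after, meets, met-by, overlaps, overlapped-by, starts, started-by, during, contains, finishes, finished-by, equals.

before

Q = [06:00, 07:35]; D = [11:20, 19:35].
Compare endpoints: Q.start < D.start, Q.start < D.end, Q.end < D.start, Q.end < D.end.
That pattern is 'before'.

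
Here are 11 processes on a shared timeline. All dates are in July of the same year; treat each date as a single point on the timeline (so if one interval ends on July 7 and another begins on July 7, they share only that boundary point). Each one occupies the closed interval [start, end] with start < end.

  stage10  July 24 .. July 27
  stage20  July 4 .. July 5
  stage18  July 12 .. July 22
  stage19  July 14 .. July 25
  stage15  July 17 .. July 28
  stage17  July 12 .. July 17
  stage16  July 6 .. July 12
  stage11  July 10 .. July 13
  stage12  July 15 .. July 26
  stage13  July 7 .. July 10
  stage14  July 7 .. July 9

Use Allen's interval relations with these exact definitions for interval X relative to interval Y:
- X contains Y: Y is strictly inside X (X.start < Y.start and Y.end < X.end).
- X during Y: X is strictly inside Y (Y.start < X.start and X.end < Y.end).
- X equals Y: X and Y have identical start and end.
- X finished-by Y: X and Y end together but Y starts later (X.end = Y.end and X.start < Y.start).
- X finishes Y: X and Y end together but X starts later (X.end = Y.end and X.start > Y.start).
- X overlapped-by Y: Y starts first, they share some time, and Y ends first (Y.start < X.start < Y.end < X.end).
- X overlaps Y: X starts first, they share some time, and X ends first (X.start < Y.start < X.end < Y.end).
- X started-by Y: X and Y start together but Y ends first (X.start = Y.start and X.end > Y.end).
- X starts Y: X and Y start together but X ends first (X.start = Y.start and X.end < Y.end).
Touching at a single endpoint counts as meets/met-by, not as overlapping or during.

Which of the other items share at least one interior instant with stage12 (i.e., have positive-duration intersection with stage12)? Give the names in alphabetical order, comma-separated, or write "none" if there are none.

Target stage12 = [July 15, July 26].
stage10 [July 24, July 27] → overlapped-by → yes.
stage11 [July 10, July 13] → before → no.
stage13 [July 7, July 10] → before → no.
stage14 [July 7, July 9] → before → no.
stage15 [July 17, July 28] → overlapped-by → yes.
stage16 [July 6, July 12] → before → no.
stage17 [July 12, July 17] → overlaps → yes.
stage18 [July 12, July 22] → overlaps → yes.
stage19 [July 14, July 25] → overlaps → yes.
stage20 [July 4, July 5] → before → no.
Result: stage10, stage15, stage17, stage18, stage19.

stage10, stage15, stage17, stage18, stage19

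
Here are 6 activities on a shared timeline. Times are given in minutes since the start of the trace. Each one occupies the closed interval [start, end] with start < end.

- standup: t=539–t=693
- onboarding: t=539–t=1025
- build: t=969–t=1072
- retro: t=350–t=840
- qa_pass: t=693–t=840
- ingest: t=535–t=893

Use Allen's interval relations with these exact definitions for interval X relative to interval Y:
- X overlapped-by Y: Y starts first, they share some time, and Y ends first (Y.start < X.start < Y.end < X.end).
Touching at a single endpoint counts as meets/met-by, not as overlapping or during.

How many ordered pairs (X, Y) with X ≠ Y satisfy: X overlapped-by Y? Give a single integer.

Checking all 30 ordered pairs for relation 'overlapped-by'; matching pairs in alphabetical order:
(build, onboarding): build overlapped-by onboarding ✓
(ingest, retro): ingest overlapped-by retro ✓
(onboarding, ingest): onboarding overlapped-by ingest ✓
(onboarding, retro): onboarding overlapped-by retro ✓
Count: 4.

4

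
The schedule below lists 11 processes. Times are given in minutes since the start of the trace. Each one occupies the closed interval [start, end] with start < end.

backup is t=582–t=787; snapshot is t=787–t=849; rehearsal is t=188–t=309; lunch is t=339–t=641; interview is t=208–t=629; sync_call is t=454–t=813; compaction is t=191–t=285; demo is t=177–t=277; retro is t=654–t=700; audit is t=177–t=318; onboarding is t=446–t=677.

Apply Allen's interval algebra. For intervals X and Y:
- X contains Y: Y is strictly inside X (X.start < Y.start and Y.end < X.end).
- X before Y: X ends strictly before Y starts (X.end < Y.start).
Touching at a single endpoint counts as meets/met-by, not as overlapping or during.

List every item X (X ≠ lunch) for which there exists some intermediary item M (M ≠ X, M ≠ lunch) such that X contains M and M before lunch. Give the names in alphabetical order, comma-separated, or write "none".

Target lunch = [t=339, t=641].
Intermediaries M with M before lunch: audit, compaction, demo, rehearsal.
Via audit — items with X contains audit: none.
Via compaction — items with X contains compaction: audit, rehearsal.
Via demo — items with X contains demo: none.
Via rehearsal — items with X contains rehearsal: audit.
Union: audit, rehearsal.

audit, rehearsal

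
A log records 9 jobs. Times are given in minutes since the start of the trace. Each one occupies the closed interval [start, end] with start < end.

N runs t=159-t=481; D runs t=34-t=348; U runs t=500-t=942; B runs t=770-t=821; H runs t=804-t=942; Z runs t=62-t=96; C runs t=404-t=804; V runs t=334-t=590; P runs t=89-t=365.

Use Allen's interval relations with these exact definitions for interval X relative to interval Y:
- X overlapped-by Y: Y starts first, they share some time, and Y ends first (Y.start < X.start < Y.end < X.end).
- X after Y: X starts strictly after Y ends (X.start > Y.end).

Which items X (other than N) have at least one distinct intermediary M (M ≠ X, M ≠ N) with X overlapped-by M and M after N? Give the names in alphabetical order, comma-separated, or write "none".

Target N = [t=159, t=481].
Intermediaries M with M after N: B, H, U.
Via B — items with X overlapped-by B: H.
Via H — items with X overlapped-by H: none.
Via U — items with X overlapped-by U: none.
Union: H.

H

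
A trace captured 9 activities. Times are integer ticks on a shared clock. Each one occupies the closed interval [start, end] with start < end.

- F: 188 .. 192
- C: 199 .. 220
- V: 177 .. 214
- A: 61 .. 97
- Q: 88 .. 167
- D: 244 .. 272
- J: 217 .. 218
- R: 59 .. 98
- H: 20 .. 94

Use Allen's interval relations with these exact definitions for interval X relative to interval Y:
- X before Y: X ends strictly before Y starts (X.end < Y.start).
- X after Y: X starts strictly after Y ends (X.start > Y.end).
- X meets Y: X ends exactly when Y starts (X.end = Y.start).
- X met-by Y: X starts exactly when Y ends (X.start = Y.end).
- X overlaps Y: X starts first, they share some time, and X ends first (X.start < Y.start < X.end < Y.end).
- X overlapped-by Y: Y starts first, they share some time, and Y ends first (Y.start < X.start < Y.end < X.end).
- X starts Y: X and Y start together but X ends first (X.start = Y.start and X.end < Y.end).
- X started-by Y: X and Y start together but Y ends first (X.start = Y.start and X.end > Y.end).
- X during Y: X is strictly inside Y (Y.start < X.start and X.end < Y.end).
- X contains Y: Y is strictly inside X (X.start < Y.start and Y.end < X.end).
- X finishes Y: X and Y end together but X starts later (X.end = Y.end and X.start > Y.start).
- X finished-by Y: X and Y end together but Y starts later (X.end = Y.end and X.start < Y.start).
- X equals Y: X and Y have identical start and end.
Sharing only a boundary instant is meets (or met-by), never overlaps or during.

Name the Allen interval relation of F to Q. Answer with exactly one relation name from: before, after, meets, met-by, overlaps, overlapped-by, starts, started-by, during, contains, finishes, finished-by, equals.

F = [188, 192]; Q = [88, 167].
Compare endpoints: F.start > Q.start, F.start > Q.end, F.end > Q.start, F.end > Q.end.
That pattern is 'after'.

after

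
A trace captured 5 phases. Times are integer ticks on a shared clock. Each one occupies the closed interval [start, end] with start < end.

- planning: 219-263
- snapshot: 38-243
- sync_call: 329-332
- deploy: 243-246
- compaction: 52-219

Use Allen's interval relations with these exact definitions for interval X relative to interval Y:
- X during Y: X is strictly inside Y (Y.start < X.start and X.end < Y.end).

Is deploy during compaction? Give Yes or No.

No

deploy = [243, 246], compaction = [52, 219].
Actual relation of deploy to compaction: after.
Asked whether 'during' holds → No.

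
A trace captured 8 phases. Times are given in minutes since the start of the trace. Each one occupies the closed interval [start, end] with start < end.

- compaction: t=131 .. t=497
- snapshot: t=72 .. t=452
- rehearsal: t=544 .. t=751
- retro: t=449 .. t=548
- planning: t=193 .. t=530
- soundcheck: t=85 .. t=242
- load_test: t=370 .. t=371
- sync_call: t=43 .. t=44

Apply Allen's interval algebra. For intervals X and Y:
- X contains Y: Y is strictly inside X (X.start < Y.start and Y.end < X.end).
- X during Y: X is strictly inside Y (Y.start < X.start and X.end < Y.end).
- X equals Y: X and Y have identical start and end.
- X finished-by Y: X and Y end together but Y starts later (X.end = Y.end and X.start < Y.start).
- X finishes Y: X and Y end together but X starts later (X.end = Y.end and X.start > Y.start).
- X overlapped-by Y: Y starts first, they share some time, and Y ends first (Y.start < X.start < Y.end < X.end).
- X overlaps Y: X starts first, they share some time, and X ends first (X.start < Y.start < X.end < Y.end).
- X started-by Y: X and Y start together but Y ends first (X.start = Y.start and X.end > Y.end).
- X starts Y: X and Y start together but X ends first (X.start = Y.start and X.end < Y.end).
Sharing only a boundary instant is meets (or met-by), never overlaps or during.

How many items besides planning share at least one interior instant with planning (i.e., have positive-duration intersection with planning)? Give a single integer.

5

Target planning = [t=193, t=530].
compaction [t=131, t=497] → overlaps → counts.
load_test [t=370, t=371] → during → counts.
rehearsal [t=544, t=751] → after → no.
retro [t=449, t=548] → overlapped-by → counts.
snapshot [t=72, t=452] → overlaps → counts.
soundcheck [t=85, t=242] → overlaps → counts.
sync_call [t=43, t=44] → before → no.
Total: 5.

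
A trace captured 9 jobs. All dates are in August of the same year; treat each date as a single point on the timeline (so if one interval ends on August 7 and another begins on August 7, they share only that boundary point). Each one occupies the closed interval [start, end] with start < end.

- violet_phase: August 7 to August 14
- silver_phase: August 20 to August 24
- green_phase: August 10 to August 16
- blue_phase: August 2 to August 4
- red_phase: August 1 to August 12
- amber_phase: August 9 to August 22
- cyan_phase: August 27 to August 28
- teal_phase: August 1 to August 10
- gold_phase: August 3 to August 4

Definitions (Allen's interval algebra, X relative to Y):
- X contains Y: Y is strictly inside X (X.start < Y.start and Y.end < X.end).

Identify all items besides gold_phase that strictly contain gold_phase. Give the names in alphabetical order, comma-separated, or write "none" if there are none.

Target gold_phase = [August 3, August 4].
amber_phase [August 9, August 22] → after → no.
blue_phase [August 2, August 4] → finished-by → no.
cyan_phase [August 27, August 28] → after → no.
green_phase [August 10, August 16] → after → no.
red_phase [August 1, August 12] → contains → yes.
silver_phase [August 20, August 24] → after → no.
teal_phase [August 1, August 10] → contains → yes.
violet_phase [August 7, August 14] → after → no.
Result: red_phase, teal_phase.

red_phase, teal_phase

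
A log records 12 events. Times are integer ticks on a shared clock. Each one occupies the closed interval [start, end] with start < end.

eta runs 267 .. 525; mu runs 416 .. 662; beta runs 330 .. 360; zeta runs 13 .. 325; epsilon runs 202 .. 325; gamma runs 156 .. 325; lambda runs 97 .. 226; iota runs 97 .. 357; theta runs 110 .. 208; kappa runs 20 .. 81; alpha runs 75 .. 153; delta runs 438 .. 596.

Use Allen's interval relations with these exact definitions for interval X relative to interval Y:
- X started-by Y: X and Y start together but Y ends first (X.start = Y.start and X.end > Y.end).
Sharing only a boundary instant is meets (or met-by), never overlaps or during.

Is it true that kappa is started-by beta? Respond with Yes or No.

No

kappa = [20, 81], beta = [330, 360].
Actual relation of kappa to beta: before.
Asked whether 'started-by' holds → No.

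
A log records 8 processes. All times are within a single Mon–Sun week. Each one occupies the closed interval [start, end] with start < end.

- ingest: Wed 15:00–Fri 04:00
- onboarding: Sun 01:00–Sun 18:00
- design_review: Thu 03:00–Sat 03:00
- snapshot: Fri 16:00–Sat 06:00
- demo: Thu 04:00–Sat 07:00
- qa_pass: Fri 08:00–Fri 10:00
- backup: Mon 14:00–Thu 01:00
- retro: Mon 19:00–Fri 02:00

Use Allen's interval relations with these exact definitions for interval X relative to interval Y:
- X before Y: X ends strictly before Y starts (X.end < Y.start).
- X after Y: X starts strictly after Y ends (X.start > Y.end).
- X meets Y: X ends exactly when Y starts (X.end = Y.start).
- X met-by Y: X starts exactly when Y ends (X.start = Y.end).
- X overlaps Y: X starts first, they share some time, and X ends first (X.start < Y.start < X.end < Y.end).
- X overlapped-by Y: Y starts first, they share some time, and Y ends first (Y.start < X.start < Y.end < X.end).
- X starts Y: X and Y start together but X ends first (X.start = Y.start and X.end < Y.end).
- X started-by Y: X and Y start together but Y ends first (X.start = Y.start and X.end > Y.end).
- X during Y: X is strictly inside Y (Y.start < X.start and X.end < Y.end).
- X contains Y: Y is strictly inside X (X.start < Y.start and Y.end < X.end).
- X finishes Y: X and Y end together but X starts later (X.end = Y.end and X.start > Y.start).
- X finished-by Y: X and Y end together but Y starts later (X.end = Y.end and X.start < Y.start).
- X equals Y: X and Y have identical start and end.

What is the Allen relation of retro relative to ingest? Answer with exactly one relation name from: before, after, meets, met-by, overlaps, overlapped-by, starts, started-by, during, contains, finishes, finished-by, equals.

overlaps

retro = [Mon 19:00, Fri 02:00]; ingest = [Wed 15:00, Fri 04:00].
Compare endpoints: retro.start < ingest.start, retro.start < ingest.end, retro.end > ingest.start, retro.end < ingest.end.
That pattern is 'overlaps'.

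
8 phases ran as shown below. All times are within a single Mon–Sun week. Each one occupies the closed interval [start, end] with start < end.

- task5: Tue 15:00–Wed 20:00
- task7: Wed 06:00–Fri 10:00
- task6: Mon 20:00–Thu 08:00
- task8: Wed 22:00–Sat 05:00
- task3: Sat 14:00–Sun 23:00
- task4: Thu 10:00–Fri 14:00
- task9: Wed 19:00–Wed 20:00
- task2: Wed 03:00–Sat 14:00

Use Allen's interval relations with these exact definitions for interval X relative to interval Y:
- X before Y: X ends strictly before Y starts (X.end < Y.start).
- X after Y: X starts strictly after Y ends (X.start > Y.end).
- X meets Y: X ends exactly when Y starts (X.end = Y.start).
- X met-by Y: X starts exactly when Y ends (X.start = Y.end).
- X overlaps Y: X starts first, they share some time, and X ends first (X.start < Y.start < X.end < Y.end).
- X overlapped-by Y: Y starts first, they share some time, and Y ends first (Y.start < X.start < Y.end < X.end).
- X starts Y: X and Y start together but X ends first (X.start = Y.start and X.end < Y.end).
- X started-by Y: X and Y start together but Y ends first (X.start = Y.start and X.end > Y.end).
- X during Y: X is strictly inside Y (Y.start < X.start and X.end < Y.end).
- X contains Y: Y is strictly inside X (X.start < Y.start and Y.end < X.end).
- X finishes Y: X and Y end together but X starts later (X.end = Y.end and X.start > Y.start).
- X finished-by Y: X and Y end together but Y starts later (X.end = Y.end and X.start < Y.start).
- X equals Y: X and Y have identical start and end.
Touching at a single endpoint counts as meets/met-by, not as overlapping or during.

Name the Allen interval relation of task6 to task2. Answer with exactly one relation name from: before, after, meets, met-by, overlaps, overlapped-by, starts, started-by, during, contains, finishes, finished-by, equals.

overlaps

task6 = [Mon 20:00, Thu 08:00]; task2 = [Wed 03:00, Sat 14:00].
Compare endpoints: task6.start < task2.start, task6.start < task2.end, task6.end > task2.start, task6.end < task2.end.
That pattern is 'overlaps'.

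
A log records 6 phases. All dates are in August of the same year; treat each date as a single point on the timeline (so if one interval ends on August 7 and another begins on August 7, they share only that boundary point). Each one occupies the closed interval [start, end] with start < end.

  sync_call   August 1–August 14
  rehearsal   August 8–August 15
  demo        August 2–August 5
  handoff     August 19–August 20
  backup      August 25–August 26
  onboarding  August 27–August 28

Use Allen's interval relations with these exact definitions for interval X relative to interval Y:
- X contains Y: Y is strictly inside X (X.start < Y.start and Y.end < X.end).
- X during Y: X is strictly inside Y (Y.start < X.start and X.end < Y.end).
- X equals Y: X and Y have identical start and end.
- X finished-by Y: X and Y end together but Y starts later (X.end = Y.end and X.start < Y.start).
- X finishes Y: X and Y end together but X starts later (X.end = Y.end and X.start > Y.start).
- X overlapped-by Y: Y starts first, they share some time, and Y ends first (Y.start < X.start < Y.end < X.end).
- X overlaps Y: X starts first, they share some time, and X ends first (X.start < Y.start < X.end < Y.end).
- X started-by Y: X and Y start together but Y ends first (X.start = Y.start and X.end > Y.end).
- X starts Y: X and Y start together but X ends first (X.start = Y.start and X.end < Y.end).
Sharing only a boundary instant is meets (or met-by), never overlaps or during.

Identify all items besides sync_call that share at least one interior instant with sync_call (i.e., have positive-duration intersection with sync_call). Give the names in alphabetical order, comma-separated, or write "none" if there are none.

demo, rehearsal

Target sync_call = [August 1, August 14].
backup [August 25, August 26] → after → no.
demo [August 2, August 5] → during → yes.
handoff [August 19, August 20] → after → no.
onboarding [August 27, August 28] → after → no.
rehearsal [August 8, August 15] → overlapped-by → yes.
Result: demo, rehearsal.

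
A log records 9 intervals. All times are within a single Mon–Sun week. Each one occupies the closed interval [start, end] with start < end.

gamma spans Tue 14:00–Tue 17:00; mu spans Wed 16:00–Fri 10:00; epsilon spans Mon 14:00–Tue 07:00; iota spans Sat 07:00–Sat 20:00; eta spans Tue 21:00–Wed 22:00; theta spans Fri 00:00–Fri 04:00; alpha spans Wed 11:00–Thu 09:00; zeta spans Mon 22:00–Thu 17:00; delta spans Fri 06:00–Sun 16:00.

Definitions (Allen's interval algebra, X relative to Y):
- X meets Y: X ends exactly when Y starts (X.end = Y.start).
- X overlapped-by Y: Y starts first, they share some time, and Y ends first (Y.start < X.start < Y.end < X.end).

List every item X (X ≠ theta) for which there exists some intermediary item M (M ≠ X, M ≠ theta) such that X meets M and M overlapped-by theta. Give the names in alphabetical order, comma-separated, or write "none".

Target theta = [Fri 00:00, Fri 04:00].
Intermediaries M with M overlapped-by theta: none.
Union: none.

none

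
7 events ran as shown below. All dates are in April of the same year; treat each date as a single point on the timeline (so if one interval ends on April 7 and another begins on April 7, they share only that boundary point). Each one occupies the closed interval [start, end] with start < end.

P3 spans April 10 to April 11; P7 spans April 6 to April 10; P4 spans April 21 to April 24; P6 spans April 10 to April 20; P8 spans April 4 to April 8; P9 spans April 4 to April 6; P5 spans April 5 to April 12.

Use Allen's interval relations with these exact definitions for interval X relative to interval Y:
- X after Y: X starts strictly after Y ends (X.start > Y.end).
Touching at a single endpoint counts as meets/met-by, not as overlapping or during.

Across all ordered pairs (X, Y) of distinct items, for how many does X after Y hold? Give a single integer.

Checking all 42 ordered pairs for relation 'after'; matching pairs in alphabetical order:
(P3, P8): P3 after P8 ✓
(P3, P9): P3 after P9 ✓
(P4, P3): P4 after P3 ✓
(P4, P5): P4 after P5 ✓
(P4, P6): P4 after P6 ✓
(P4, P7): P4 after P7 ✓
(P4, P8): P4 after P8 ✓
(P4, P9): P4 after P9 ✓
(P6, P8): P6 after P8 ✓
(P6, P9): P6 after P9 ✓
Count: 10.

10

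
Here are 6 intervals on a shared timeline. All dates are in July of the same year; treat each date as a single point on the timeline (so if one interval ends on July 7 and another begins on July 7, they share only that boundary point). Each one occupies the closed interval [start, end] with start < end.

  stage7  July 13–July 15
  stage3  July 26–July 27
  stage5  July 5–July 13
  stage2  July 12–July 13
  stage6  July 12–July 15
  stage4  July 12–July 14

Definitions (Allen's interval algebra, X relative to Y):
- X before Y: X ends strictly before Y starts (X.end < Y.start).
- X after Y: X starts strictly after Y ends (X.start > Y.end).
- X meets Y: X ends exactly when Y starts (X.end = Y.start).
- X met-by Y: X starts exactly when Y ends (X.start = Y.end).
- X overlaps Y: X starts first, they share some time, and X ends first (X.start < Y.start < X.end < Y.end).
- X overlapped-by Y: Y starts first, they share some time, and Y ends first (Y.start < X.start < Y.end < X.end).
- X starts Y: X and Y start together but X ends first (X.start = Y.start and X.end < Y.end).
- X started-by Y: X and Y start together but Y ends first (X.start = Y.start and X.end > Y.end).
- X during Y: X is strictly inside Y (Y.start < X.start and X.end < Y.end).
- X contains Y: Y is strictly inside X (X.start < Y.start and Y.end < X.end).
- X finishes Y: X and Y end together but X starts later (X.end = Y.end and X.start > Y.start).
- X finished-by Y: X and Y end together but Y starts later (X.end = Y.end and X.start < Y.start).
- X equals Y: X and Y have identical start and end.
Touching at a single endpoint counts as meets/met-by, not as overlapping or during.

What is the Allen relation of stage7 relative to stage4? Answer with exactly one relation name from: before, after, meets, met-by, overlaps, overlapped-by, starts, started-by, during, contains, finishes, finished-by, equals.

overlapped-by

stage7 = [July 13, July 15]; stage4 = [July 12, July 14].
Compare endpoints: stage7.start > stage4.start, stage7.start < stage4.end, stage7.end > stage4.start, stage7.end > stage4.end.
That pattern is 'overlapped-by'.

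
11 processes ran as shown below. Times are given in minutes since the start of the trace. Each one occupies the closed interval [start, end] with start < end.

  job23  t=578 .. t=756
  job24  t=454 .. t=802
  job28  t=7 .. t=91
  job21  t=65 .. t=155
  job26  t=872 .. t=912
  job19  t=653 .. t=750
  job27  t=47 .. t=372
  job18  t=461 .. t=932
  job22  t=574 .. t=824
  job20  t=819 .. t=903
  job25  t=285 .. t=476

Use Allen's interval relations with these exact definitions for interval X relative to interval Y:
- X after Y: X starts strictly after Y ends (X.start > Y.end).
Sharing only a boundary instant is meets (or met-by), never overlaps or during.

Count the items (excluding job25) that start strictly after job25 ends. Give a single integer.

5

Target job25 = [t=285, t=476].
job18 [t=461, t=932] → overlapped-by → no.
job19 [t=653, t=750] → after → counts.
job20 [t=819, t=903] → after → counts.
job21 [t=65, t=155] → before → no.
job22 [t=574, t=824] → after → counts.
job23 [t=578, t=756] → after → counts.
job24 [t=454, t=802] → overlapped-by → no.
job26 [t=872, t=912] → after → counts.
job27 [t=47, t=372] → overlaps → no.
job28 [t=7, t=91] → before → no.
Total: 5.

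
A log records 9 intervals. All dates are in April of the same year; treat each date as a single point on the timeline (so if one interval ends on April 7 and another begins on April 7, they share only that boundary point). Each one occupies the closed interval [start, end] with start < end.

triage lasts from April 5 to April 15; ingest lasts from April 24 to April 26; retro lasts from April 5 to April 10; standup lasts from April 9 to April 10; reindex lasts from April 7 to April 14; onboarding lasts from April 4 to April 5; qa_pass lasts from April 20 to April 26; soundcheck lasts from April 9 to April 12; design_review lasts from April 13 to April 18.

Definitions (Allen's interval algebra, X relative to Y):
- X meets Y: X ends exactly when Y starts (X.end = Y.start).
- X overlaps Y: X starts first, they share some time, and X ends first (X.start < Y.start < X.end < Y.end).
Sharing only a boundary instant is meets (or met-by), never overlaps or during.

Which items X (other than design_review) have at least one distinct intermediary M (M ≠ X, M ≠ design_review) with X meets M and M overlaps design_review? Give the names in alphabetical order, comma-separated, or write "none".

onboarding

Target design_review = [April 13, April 18].
Intermediaries M with M overlaps design_review: reindex, triage.
Via reindex — items with X meets reindex: none.
Via triage — items with X meets triage: onboarding.
Union: onboarding.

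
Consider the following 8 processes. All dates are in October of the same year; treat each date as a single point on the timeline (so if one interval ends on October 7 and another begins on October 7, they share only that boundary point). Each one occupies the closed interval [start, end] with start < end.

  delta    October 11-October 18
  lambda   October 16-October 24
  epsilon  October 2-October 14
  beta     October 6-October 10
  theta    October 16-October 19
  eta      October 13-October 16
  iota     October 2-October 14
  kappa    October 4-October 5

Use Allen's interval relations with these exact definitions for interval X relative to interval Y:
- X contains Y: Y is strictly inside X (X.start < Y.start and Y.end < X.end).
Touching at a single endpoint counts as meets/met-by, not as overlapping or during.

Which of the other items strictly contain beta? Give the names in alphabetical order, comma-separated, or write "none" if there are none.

epsilon, iota

Target beta = [October 6, October 10].
delta [October 11, October 18] → after → no.
epsilon [October 2, October 14] → contains → yes.
eta [October 13, October 16] → after → no.
iota [October 2, October 14] → contains → yes.
kappa [October 4, October 5] → before → no.
lambda [October 16, October 24] → after → no.
theta [October 16, October 19] → after → no.
Result: epsilon, iota.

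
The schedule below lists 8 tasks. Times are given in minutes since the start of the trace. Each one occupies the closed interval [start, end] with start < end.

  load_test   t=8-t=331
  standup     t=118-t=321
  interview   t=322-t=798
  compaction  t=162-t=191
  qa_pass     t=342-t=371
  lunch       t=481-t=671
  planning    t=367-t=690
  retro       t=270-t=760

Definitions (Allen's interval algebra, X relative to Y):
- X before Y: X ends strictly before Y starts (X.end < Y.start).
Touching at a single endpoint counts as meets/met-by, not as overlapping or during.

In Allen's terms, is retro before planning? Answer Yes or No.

retro = [t=270, t=760], planning = [t=367, t=690].
Actual relation of retro to planning: contains.
Asked whether 'before' holds → No.

No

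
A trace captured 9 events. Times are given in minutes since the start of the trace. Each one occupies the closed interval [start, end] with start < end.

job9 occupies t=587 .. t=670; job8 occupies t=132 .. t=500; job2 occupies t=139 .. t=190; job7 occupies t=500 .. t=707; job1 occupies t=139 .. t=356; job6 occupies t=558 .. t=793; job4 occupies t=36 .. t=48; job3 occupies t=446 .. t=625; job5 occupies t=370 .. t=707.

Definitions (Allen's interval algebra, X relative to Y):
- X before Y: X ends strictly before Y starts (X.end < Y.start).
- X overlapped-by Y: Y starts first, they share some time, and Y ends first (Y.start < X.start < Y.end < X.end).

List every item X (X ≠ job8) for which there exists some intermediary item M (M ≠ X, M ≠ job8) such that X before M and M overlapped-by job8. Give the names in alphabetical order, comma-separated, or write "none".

Target job8 = [t=132, t=500].
Intermediaries M with M overlapped-by job8: job3, job5.
Via job3 — items with X before job3: job1, job2, job4.
Via job5 — items with X before job5: job1, job2, job4.
Union: job1, job2, job4.

job1, job2, job4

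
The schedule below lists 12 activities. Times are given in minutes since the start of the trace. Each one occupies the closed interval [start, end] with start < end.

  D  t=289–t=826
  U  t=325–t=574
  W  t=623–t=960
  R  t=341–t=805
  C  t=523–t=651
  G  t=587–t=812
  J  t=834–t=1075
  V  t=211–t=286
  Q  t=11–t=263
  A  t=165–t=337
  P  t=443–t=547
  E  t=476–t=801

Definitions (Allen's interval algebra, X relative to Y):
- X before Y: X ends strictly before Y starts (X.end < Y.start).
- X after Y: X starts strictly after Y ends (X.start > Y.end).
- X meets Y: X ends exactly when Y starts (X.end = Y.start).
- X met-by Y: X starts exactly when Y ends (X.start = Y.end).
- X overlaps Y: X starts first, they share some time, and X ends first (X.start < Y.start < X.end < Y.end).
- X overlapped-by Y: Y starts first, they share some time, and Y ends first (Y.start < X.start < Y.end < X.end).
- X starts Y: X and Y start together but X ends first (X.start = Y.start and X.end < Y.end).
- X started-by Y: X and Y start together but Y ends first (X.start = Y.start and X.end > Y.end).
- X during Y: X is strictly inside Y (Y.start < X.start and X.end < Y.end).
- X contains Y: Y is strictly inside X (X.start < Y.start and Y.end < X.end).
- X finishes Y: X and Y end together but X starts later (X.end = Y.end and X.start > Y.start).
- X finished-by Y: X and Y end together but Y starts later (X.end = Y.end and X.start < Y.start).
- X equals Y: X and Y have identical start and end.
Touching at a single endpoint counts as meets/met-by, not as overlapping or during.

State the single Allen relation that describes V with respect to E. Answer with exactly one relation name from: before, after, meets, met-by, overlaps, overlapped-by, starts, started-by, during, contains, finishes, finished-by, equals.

before

V = [t=211, t=286]; E = [t=476, t=801].
Compare endpoints: V.start < E.start, V.start < E.end, V.end < E.start, V.end < E.end.
That pattern is 'before'.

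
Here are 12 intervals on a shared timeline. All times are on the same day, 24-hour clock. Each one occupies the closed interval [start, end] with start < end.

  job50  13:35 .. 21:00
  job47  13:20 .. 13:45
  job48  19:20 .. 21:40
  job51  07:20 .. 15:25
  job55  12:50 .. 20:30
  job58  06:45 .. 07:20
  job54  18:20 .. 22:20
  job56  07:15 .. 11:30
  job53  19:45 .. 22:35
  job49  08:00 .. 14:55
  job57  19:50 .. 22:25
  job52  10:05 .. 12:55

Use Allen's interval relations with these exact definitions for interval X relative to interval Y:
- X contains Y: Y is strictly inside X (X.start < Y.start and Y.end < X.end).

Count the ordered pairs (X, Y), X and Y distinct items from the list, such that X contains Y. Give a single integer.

8

Checking all 132 ordered pairs for relation 'contains'; matching pairs in alphabetical order:
(job49, job47): job49 contains job47 ✓
(job49, job52): job49 contains job52 ✓
(job51, job47): job51 contains job47 ✓
(job51, job49): job51 contains job49 ✓
(job51, job52): job51 contains job52 ✓
(job53, job57): job53 contains job57 ✓
(job54, job48): job54 contains job48 ✓
(job55, job47): job55 contains job47 ✓
Count: 8.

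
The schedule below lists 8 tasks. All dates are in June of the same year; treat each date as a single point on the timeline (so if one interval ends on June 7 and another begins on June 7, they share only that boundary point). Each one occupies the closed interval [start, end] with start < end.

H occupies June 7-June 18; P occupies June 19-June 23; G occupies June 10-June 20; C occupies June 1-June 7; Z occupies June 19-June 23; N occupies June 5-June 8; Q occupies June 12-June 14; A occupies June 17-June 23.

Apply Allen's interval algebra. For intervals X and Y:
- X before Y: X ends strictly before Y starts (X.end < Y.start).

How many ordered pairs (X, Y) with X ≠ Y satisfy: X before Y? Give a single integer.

15

Checking all 56 ordered pairs for relation 'before'; matching pairs in alphabetical order:
(C, A): C before A ✓
(C, G): C before G ✓
(C, P): C before P ✓
(C, Q): C before Q ✓
(C, Z): C before Z ✓
(H, P): H before P ✓
(H, Z): H before Z ✓
(N, A): N before A ✓
(N, G): N before G ✓
(N, P): N before P ✓
(N, Q): N before Q ✓
(N, Z): N before Z ✓
(Q, A): Q before A ✓
(Q, P): Q before P ✓
(Q, Z): Q before Z ✓
Count: 15.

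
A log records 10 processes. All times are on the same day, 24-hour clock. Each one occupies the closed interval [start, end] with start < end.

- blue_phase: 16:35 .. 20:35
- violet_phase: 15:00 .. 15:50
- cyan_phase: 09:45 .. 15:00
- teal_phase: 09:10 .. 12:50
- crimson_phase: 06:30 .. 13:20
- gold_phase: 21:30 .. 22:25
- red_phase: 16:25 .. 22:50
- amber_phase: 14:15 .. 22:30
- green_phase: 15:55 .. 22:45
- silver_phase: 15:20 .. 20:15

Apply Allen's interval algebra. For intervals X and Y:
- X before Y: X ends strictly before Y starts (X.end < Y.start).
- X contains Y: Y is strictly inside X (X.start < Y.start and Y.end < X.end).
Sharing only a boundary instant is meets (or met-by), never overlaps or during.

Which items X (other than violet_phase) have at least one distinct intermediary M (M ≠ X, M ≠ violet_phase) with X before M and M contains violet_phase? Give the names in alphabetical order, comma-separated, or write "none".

Target violet_phase = [15:00, 15:50].
Intermediaries M with M contains violet_phase: amber_phase.
Via amber_phase — items with X before amber_phase: crimson_phase, teal_phase.
Union: crimson_phase, teal_phase.

crimson_phase, teal_phase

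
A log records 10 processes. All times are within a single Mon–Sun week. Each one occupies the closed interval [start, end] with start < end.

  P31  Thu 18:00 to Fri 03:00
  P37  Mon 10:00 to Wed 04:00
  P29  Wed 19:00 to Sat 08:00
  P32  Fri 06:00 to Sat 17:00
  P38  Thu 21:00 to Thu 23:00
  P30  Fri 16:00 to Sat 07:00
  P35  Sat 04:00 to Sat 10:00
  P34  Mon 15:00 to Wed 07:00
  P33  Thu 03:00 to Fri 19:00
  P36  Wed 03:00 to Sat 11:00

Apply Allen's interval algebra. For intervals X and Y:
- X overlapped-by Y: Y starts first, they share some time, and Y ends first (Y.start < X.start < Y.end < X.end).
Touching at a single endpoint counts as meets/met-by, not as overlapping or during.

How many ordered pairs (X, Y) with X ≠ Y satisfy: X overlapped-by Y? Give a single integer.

Checking all 90 ordered pairs for relation 'overlapped-by'; matching pairs in alphabetical order:
(P30, P33): P30 overlapped-by P33 ✓
(P32, P29): P32 overlapped-by P29 ✓
(P32, P33): P32 overlapped-by P33 ✓
(P32, P36): P32 overlapped-by P36 ✓
(P34, P37): P34 overlapped-by P37 ✓
(P35, P29): P35 overlapped-by P29 ✓
(P35, P30): P35 overlapped-by P30 ✓
(P36, P34): P36 overlapped-by P34 ✓
(P36, P37): P36 overlapped-by P37 ✓
Count: 9.

9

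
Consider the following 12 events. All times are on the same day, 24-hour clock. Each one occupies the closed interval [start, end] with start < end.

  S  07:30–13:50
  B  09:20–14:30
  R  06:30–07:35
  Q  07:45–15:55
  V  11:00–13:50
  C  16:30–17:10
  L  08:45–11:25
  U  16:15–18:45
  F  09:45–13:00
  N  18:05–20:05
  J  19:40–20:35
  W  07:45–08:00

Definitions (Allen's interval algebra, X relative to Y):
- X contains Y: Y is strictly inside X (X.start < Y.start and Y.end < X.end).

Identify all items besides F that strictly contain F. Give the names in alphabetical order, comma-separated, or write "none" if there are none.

Target F = [09:45, 13:00].
B [09:20, 14:30] → contains → yes.
C [16:30, 17:10] → after → no.
J [19:40, 20:35] → after → no.
L [08:45, 11:25] → overlaps → no.
N [18:05, 20:05] → after → no.
Q [07:45, 15:55] → contains → yes.
R [06:30, 07:35] → before → no.
S [07:30, 13:50] → contains → yes.
U [16:15, 18:45] → after → no.
V [11:00, 13:50] → overlapped-by → no.
W [07:45, 08:00] → before → no.
Result: B, Q, S.

B, Q, S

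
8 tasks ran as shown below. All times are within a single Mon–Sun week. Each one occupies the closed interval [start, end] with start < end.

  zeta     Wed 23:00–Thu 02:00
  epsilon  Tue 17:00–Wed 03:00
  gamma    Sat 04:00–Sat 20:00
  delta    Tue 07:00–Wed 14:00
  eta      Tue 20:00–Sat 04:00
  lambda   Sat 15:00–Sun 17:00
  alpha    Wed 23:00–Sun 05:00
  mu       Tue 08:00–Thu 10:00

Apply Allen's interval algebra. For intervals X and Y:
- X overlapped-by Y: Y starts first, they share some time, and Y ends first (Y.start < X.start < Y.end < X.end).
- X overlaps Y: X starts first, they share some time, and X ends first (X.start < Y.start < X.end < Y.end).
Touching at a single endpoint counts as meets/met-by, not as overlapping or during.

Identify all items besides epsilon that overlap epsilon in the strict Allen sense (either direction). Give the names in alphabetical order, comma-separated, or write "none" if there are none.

Target epsilon = [Tue 17:00, Wed 03:00].
alpha [Wed 23:00, Sun 05:00] → after → no.
delta [Tue 07:00, Wed 14:00] → contains → no.
eta [Tue 20:00, Sat 04:00] → overlapped-by → yes.
gamma [Sat 04:00, Sat 20:00] → after → no.
lambda [Sat 15:00, Sun 17:00] → after → no.
mu [Tue 08:00, Thu 10:00] → contains → no.
zeta [Wed 23:00, Thu 02:00] → after → no.
Result: eta.

eta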